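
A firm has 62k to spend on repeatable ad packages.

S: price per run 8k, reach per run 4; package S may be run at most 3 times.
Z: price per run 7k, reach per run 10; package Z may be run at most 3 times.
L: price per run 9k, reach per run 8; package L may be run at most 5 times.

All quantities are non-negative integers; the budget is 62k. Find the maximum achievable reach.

Take 3×Z and 4×L: price 57 ≤ 62, reach 3·10 + 4·8 = 62.
Z has the best ratio (10/7) and is taken to its limit of 3; remaining capacity is filled optimally with the others.

62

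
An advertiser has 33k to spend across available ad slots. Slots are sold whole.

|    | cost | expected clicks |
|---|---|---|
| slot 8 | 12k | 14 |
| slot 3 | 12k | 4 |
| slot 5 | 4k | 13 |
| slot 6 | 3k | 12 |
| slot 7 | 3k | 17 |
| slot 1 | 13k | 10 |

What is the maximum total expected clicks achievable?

This is a 0-1 knapsack instance.
Allowing fractional choices, the relaxed optimum would be about 64.5, but ad slots are indivisible.
slot 8 + slot 5 + slot 6 + slot 7: cost 12 + 4 + 3 + 3 = 22 ≤ 33, expected clicks 14 + 13 + 12 + 17 = 56.
slot 8 + slot 6 + slot 7 + slot 1: cost 12 + 3 + 3 + 13 = 31 ≤ 33, expected clicks 14 + 12 + 17 + 10 = 53.
slot 8 + slot 5 + slot 7 + slot 1: cost 12 + 4 + 3 + 13 = 32 ≤ 33, expected clicks 14 + 13 + 17 + 10 = 54.
Best is slot 8, slot 5, slot 6, and slot 7 with total expected clicks 56.

56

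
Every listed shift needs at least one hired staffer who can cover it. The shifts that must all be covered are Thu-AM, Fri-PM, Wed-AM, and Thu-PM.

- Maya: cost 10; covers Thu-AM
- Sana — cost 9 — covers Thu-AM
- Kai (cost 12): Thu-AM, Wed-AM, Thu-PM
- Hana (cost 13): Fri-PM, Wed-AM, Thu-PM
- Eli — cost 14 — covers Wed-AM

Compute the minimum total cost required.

Choose Sana and Hana: together they cover Thu-AM, Fri-PM, Wed-AM, Thu-PM — every shift.
Total cost: 9 + 13 = 22.

22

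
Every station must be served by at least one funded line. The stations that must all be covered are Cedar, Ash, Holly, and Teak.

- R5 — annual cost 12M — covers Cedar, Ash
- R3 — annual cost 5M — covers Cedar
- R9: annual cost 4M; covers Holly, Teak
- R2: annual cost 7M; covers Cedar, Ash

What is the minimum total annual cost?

Choose R9 and R2: together they cover Cedar, Ash, Holly, Teak — every station.
Total annual cost: 4 + 7 = 11.

11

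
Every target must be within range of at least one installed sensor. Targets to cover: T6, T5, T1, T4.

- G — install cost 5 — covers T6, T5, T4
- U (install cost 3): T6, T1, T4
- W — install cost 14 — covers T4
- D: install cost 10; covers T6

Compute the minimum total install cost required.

Choose G and U: together they cover T6, T5, T1, T4 — every target.
Total install cost: 5 + 3 = 8.
No cover costs less than 8.

8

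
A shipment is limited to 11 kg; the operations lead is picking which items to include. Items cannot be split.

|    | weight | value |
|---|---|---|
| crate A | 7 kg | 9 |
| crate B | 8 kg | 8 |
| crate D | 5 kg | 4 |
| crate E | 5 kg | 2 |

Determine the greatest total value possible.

9

Allowing fractional choices, the relaxed optimum would be about 13.0, but items are indivisible.
crate B: weight 8 ≤ 11, value 8.
crate A: weight 7 ≤ 11, value 9.
Best is crate A with total value 9.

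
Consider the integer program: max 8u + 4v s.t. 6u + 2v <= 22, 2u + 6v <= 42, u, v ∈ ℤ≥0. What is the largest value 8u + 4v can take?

Relaxing integrality, the LP optimum is 38.00 at (u,v) = (1.5, 6.5), which is not an integer point.
(u,v)=(2,5) is feasible, giving 36.
(u,v)=(2,4) is feasible, giving 32.
(u,v)=(1,6) is feasible, giving 32.
(u,v)=(0,7) is feasible, giving 28.
Maximum is 36 at (u,v)=(2,5).

36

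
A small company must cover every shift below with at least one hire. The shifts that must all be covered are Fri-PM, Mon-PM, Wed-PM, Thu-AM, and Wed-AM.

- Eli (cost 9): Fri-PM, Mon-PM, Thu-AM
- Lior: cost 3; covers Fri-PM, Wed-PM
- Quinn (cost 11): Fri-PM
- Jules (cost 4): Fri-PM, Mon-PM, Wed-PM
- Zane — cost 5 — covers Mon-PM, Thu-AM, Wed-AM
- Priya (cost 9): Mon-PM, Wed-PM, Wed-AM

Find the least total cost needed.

8

This is an integer covering problem.
The greedy cost-per-new-shift heuristic would pick Jules and Zane for 9, but a cheaper cover exists.
Choose Lior and Zane: together they cover Fri-PM, Mon-PM, Wed-PM, Thu-AM, Wed-AM — every shift.
Total cost: 3 + 5 = 8.
No cover costs less than 8.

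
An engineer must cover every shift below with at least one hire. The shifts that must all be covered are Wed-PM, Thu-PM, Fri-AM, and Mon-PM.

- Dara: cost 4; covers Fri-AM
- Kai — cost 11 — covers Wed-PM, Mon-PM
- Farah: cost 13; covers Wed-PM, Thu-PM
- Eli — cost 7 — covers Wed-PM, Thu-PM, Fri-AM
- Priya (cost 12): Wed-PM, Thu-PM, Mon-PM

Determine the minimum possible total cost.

The greedy cost-per-new-shift heuristic would pick Eli and Kai for 18, but a cheaper cover exists.
Choose Dara and Priya: together they cover Wed-PM, Thu-PM, Fri-AM, Mon-PM — every shift.
Total cost: 4 + 12 = 16.
No cover costs less than 16.

16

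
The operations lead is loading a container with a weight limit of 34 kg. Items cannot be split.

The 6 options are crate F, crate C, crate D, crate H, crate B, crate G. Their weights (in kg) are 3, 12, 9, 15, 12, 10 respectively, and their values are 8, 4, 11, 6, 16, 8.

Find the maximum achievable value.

43

crate F + crate D + crate B: weight 3 + 9 + 12 = 24 ≤ 34, value 8 + 11 + 16 = 35.
crate D + crate B + crate G: weight 9 + 12 + 10 = 31 ≤ 34, value 11 + 16 + 8 = 35.
crate F + crate D + crate B + crate G: weight 3 + 9 + 12 + 10 = 34 ≤ 34, value 8 + 11 + 16 + 8 = 43.
Best is crate F, crate D, crate B, and crate G with total value 43.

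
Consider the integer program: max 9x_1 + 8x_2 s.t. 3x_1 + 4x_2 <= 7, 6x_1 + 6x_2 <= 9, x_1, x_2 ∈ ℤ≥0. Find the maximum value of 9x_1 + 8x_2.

(x_1,x_2)=(1,0) is feasible, giving 9.
(x_1,x_2)=(0,1) is feasible, giving 8.
(x_1,x_2)=(0,0) is feasible, giving 0.
No feasible integer point exceeds 9.

9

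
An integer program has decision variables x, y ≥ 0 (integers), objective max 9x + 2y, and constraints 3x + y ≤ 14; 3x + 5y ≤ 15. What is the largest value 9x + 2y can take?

36

Relaxing integrality, the LP optimum is 42.00 at (x,y) = (4.67, 0), which is not an integer point.
(x,y)=(4,0): 3·4+1·0=12≤14, 3·4+5·0=12≤15, objective 36.
(x,y)=(3,1): 3·3+1·1=10≤14, 3·3+5·1=14≤15, objective 29.
No feasible integer point exceeds 36.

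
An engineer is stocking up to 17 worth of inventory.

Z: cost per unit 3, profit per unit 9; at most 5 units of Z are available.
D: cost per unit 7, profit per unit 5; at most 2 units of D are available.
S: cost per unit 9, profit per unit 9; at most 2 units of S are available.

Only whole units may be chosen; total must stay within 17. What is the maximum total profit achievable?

45

Take 5×Z: cost 15 ≤ 17, profit 5·9 = 45.
Z has the best ratio (9/3) and is taken to its limit of 5; remaining capacity is filled optimally with the others.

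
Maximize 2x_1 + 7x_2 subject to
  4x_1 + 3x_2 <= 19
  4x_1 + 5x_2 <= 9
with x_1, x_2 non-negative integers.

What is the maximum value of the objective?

9

Relaxing integrality, the LP optimum is 12.60 at (x_1,x_2) = (0, 1.8), which is not an integer point.
(x_1,x_2)=(1,1): 4·1+3·1=7≤19, 4·1+5·1=9≤9, objective 9.
(x_1,x_2)=(0,1): 4·0+3·1=3≤19, 4·0+5·1=5≤9, objective 7.
The best lattice point is (1,1), giving 9.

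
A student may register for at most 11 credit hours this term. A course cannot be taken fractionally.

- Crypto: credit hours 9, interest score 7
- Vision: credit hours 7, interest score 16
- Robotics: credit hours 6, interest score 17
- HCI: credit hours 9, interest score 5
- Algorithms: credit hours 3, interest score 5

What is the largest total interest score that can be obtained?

Robotics + Algorithms: credit hours 6 + 3 = 9 ≤ 11, interest score 17 + 5 = 22.
Vision + Algorithms: credit hours 7 + 3 = 10 ≤ 11, interest score 16 + 5 = 21.
Best is Robotics and Algorithms with total interest score 22.

22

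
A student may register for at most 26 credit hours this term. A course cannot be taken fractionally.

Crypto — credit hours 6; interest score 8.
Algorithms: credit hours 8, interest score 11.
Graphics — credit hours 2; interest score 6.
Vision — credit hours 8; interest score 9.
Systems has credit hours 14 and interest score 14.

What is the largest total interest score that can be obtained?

34

Take Crypto, Algorithms, Graphics, and Vision: credit hours 6 + 8 + 2 + 8 = 24 ≤ 26, interest score 8 + 11 + 6 + 9 = 34.
No other feasible combination does better.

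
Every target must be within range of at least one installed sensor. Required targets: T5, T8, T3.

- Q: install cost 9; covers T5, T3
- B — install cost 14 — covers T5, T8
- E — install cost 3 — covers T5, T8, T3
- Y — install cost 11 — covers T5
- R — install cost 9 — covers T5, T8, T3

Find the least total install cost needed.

3

This is an integer covering problem.
E alone covers T5, T8, T3 — every target.
Total install cost: 3.
No cover costs less than 3.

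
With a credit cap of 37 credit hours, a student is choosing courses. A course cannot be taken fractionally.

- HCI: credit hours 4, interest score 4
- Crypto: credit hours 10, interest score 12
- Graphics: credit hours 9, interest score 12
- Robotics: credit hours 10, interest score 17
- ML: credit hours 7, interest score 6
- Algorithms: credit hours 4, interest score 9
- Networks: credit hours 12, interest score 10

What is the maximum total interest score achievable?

Crypto + Graphics + Robotics + Algorithms: credit hours 10 + 9 + 10 + 4 = 33 ≤ 37, interest score 12 + 12 + 17 + 9 = 50.
HCI + Graphics + Robotics + ML + Algorithms: credit hours 4 + 9 + 10 + 7 + 4 = 34 ≤ 37, interest score 4 + 12 + 17 + 6 + 9 = 48.
HCI + Crypto + Graphics + Robotics + Algorithms: credit hours 4 + 10 + 9 + 10 + 4 = 37 ≤ 37, interest score 4 + 12 + 12 + 17 + 9 = 54.
Best is HCI, Crypto, Graphics, Robotics, and Algorithms with total interest score 54.

54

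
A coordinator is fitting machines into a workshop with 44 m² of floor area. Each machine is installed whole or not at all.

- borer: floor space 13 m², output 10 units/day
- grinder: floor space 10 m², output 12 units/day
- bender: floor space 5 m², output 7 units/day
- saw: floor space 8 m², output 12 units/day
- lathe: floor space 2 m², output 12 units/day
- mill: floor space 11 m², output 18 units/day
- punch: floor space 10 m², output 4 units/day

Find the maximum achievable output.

borer + bender + saw + lathe + mill: floor space 13 + 5 + 8 + 2 + 11 = 39 ≤ 44, output 10 + 7 + 12 + 12 + 18 = 59.
borer + grinder + saw + lathe + mill: floor space 13 + 10 + 8 + 2 + 11 = 44 ≤ 44, output 10 + 12 + 12 + 12 + 18 = 64.
grinder + bender + saw + lathe + mill: floor space 10 + 5 + 8 + 2 + 11 = 36 ≤ 44, output 12 + 7 + 12 + 12 + 18 = 61.
Best is borer, grinder, saw, lathe, and mill with total output 64.

64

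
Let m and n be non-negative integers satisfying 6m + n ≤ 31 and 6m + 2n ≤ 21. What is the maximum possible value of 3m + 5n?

50

The continuous relaxation peaks at (0, 10.5) with value 52.50; rounding to a feasible lattice point costs some objective.
(m,n)=(0,10): 6·0+1·10=10≤31, 6·0+2·10=20≤21, objective 50.
(m,n)=(0,9): 6·0+1·9=9≤31, 6·0+2·9=18≤21, objective 45.
No feasible integer point exceeds 50.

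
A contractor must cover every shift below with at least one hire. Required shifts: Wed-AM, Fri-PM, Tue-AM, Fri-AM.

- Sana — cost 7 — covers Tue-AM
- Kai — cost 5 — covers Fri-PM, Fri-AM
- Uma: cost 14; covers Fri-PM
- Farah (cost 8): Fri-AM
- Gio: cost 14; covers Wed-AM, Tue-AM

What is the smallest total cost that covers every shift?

19

The greedy cost-per-new-shift heuristic would pick Kai, Sana, and Gio for 26, but a cheaper cover exists.
Choose Kai and Gio: together they cover Wed-AM, Fri-PM, Tue-AM, Fri-AM — every shift.
Total cost: 5 + 14 = 19.
No cover costs less than 19.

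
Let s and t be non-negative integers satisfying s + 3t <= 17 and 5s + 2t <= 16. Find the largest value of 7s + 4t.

The continuous relaxation peaks at (1.08, 5.31) with value 28.77; rounding to a feasible lattice point costs some objective.
(s,t)=(1,5): 1·1+3·5=16≤17, 5·1+2·5=15≤16, objective 27.
(s,t)=(1,4): 1·1+3·4=13≤17, 5·1+2·4=13≤16, objective 23.
(s,t)=(0,5): 1·0+3·5=15≤17, 5·0+2·5=10≤16, objective 20.
The best lattice point is (1,5), giving 27.

27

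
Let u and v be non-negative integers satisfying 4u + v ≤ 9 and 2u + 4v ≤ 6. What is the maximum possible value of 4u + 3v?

8

(u,v)=(2,0): 4·2+1·0=8≤9, 2·2+4·0=4≤6, objective 8.
(u,v)=(1,1): 4·1+1·1=5≤9, 2·1+4·1=6≤6, objective 7.
The best lattice point is (2,0), giving 8.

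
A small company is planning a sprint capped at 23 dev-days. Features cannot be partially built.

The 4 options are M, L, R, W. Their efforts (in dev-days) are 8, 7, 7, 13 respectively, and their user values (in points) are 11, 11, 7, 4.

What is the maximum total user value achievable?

Allowing fractional choices, the relaxed optimum would be about 29.3, but features are indivisible.
M + L + R: effort 8 + 7 + 7 = 22 ≤ 23, user value 11 + 11 + 7 = 29.
L + R: effort 7 + 7 = 14 ≤ 23, user value 11 + 7 = 18.
M + L: effort 8 + 7 = 15 ≤ 23, user value 11 + 11 = 22.
Best is M, L, and R with total user value 29.

29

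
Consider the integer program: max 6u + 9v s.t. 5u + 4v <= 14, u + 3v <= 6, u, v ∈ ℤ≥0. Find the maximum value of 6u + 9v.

21

(u,v)=(2,1) is feasible, giving 21.
(u,v)=(0,2) is feasible, giving 18.
(u,v)=(1,1) is feasible, giving 15.
No feasible integer point exceeds 21.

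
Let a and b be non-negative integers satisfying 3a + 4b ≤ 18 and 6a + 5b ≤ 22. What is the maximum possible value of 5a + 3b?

16

(a,b)=(2,2): 3·2+4·2=14≤18, 6·2+5·2=22≤22, objective 16.
(a,b)=(3,0): 3·3+4·0=9≤18, 6·3+5·0=18≤22, objective 15.
(a,b)=(1,3): 3·1+4·3=15≤18, 6·1+5·3=21≤22, objective 14.
The best lattice point is (2,2), giving 16.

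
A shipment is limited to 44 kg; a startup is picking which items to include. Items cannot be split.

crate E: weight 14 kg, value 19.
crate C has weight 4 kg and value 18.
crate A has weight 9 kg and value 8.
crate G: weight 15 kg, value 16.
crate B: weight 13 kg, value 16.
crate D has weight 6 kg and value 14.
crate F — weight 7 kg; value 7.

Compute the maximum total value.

This is an integer program with binary decision variables.
Allowing fractional choices, the relaxed optimum would be about 74.5, but items are indivisible.
crate E + crate C + crate B + crate D + crate F: weight 14 + 4 + 13 + 6 + 7 = 44 ≤ 44, value 19 + 18 + 16 + 14 + 7 = 74.
crate E + crate C + crate B + crate D: weight 14 + 4 + 13 + 6 = 37 ≤ 44, value 19 + 18 + 16 + 14 = 67.
Best is crate E, crate C, crate B, crate D, and crate F with total value 74.

74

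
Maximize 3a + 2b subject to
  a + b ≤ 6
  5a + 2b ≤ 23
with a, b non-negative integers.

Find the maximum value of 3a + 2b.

The continuous relaxation peaks at (3.67, 2.33) with value 15.67; rounding to a feasible lattice point costs some objective.
(a,b)=(3,3): 1·3+1·3=6≤6, 5·3+2·3=21≤23, objective 15.
(a,b)=(2,4): 1·2+1·4=6≤6, 5·2+2·4=18≤23, objective 14.
(a,b)=(4,1): 1·4+1·1=5≤6, 5·4+2·1=22≤23, objective 14.
Maximum is 15 at (a,b)=(3,3).

15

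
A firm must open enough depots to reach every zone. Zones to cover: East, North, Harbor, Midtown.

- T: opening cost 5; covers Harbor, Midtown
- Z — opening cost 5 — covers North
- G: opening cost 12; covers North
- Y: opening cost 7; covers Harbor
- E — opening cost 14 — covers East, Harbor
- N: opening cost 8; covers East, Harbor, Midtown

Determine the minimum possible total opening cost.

This is an integer covering problem.
The greedy cost-per-new-zone heuristic would pick T, Z, and N for 18, but a cheaper cover exists.
Choose Z and N: together they cover East, North, Harbor, Midtown — every zone.
Total opening cost: 5 + 8 = 13.
No cover costs less than 13.

13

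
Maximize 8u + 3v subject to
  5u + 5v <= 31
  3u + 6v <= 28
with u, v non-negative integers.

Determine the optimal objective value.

The continuous relaxation peaks at (6.2, 0) with value 49.60; rounding to a feasible lattice point costs some objective.
(u,v)=(6,0): 5·6+5·0=30≤31, 3·6+6·0=18≤28, objective 48.
(u,v)=(5,1): 5·5+5·1=30≤31, 3·5+6·1=21≤28, objective 43.
(u,v)=(5,0): 5·5+5·0=25≤31, 3·5+6·0=15≤28, objective 40.
No feasible integer point exceeds 48.

48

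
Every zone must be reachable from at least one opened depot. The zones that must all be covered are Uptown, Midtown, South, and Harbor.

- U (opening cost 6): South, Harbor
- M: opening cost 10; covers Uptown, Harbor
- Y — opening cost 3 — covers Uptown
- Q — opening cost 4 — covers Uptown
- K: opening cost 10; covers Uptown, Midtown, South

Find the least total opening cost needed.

16

The greedy cost-per-new-zone heuristic would pick U, Y, and K for 19, but a cheaper cover exists.
Choose U and K: together they cover Uptown, Midtown, South, Harbor — every zone.
Total opening cost: 6 + 10 = 16.
No cover costs less than 16.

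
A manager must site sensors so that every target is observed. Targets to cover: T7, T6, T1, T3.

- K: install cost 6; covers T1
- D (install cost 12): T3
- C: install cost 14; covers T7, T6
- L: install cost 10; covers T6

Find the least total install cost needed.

32

This is a weighted set-cover instance.
Choose K, D, and C: together they cover T7, T6, T1, T3 — every target.
Total install cost: 6 + 12 + 14 = 32.
No cover costs less than 32.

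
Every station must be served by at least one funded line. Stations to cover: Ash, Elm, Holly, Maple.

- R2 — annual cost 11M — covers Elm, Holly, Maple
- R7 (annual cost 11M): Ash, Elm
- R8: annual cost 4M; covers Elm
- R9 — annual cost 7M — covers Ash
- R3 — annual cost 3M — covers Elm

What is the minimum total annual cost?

18

The greedy cost-per-new-station heuristic would pick R3, R2, and R9 for 21, but a cheaper cover exists.
Choose R2 and R9: together they cover Ash, Elm, Holly, Maple — every station.
Total annual cost: 11 + 7 = 18.
No cover costs less than 18.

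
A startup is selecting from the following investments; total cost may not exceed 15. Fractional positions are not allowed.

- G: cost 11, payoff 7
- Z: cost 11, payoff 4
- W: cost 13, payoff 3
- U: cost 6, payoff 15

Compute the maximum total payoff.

Treat it as a binary knapsack problem.
Allowing fractional choices, the relaxed optimum would be about 20.7, but investments are indivisible.
G: cost 11 ≤ 15, payoff 7.
U: cost 6 ≤ 15, payoff 15.
Z: cost 11 ≤ 15, payoff 4.
Best is U with total payoff 15.

15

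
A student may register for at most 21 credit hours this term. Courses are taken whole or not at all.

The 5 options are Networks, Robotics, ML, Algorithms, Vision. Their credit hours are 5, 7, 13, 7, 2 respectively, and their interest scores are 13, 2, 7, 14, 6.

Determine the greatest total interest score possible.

Take Networks, Robotics, Algorithms, and Vision: credit hours 5 + 7 + 7 + 2 = 21 ≤ 21, interest score 13 + 2 + 14 + 6 = 35.
No other feasible combination does better.

35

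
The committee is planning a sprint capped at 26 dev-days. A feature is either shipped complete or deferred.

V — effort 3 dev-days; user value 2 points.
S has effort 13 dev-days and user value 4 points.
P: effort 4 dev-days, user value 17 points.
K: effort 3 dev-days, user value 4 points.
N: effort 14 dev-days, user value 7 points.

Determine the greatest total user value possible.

30

Take V, P, K, and N: effort 3 + 4 + 3 + 14 = 24 ≤ 26, user value 2 + 17 + 4 + 7 = 30.
No other feasible combination does better.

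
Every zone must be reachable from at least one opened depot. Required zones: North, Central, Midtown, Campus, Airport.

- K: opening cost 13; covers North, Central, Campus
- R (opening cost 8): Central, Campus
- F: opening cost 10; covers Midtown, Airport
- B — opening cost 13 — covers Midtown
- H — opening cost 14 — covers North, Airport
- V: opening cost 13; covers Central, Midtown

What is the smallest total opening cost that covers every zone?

This is a weighted set-cover instance.
The greedy cost-per-new-zone heuristic would pick R, F, and K for 31, but a cheaper cover exists.
Choose K and F: together they cover North, Central, Midtown, Campus, Airport — every zone.
Total opening cost: 13 + 10 = 23.
No cover costs less than 23.

23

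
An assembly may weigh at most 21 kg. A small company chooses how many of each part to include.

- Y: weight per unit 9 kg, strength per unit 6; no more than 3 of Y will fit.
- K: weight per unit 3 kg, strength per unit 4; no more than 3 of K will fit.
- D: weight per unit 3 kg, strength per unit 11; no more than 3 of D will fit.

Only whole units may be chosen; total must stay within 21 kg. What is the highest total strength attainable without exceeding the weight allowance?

45

This is a bounded integer knapsack.
D has the best ratio (11/3); taking only D gives at most 3×11 = 33 (stopped by the supply cap of 3).
Mixing does better — 3×K and 3×D: weight 18 ≤ 21, strength 3·4 + 3·11 = 45.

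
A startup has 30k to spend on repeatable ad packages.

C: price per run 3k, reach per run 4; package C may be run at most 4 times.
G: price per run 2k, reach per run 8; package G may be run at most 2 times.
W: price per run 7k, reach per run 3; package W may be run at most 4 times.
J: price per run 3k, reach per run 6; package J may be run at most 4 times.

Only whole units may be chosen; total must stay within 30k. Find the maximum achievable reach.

56

3×C, 2×G, and 4×J: price 25 ≤ 30, reach 3·4 + 2·8 + 4·6 = 52.
4×C, 2×G, and 4×J: price 28 ≤ 30, reach 4·4 + 2·8 + 4·6 = 56.
Best is 56.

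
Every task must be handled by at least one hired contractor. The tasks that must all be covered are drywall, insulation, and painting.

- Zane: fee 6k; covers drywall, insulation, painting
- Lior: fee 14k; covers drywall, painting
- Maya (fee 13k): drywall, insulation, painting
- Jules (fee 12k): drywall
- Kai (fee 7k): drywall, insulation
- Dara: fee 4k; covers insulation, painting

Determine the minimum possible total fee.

6

This is an integer covering problem.
Zane alone covers drywall, insulation, painting — every task.
Total fee: 6.
No cover costs less than 6.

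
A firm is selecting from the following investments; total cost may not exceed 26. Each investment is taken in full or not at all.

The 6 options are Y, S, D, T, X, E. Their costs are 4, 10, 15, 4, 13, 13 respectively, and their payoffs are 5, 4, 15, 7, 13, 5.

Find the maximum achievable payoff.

27

Y + T + X: cost 4 + 4 + 13 = 21 ≤ 26, payoff 5 + 7 + 13 = 25.
Y + D + T: cost 4 + 15 + 4 = 23 ≤ 26, payoff 5 + 15 + 7 = 27.
D + T: cost 15 + 4 = 19 ≤ 26, payoff 15 + 7 = 22.
Best is Y, D, and T with total payoff 27.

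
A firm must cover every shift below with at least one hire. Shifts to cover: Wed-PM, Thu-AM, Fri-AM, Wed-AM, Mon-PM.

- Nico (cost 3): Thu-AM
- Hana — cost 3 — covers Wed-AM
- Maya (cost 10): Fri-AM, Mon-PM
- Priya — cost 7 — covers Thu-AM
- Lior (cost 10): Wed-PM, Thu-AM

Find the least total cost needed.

23

Choose Hana, Maya, and Lior: together they cover Wed-PM, Thu-AM, Fri-AM, Wed-AM, Mon-PM — every shift.
Total cost: 3 + 10 + 10 = 23.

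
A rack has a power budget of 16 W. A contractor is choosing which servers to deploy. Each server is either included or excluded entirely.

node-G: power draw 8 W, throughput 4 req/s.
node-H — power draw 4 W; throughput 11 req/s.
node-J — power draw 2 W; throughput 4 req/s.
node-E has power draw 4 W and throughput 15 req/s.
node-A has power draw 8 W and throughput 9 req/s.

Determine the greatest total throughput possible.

35

Allowing fractional choices, the relaxed optimum would be about 36.8, but servers are indivisible.
node-H + node-E + node-A: power draw 4 + 4 + 8 = 16 ≤ 16, throughput 11 + 15 + 9 = 35.
node-H + node-J + node-E: power draw 4 + 2 + 4 = 10 ≤ 16, throughput 11 + 4 + 15 = 30.
Best is node-H, node-E, and node-A with total throughput 35.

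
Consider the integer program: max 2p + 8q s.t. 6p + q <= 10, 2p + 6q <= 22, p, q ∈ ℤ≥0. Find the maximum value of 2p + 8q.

(p,q)=(1,3) is feasible, giving 26.
(p,q)=(0,3) is feasible, giving 24.
(p,q)=(1,2) is feasible, giving 18.
(p,q)=(0,2) is feasible, giving 16.
No feasible integer point exceeds 26.

26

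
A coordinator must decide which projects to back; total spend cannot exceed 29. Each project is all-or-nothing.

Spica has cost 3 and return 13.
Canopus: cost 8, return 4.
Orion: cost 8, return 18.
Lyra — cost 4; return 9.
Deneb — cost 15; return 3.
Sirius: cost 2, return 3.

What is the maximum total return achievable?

47

Take Spica, Canopus, Orion, Lyra, and Sirius: cost 3 + 8 + 8 + 4 + 2 = 25 ≤ 29, return 13 + 4 + 18 + 9 + 3 = 47.
No other feasible combination does better.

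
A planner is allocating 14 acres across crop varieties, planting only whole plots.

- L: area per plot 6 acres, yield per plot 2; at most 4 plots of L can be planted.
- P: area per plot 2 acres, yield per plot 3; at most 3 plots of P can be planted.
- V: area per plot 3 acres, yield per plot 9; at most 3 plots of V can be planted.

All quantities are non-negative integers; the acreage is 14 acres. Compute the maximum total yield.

33

This is a bounded integer knapsack.
1×P and 3×V: area 11 ≤ 14, yield 1·3 + 3·9 = 30.
2×P and 3×V: area 13 ≤ 14, yield 2·3 + 3·9 = 33.
Best is 33.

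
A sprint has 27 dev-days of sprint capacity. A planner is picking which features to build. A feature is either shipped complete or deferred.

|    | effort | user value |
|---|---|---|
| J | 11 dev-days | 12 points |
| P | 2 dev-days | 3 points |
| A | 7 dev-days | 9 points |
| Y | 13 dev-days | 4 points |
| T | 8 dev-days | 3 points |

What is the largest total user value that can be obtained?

24

Allowing fractional choices, the relaxed optimum would be about 26.6, but features are indivisible.
J + A: effort 11 + 7 = 18 ≤ 27, user value 12 + 9 = 21.
J + A + T: effort 11 + 7 + 8 = 26 ≤ 27, user value 12 + 9 + 3 = 24.
J + P + A: effort 11 + 2 + 7 = 20 ≤ 27, user value 12 + 3 + 9 = 24.
The maximum user value is 24; one optimal choice is J, P, and A.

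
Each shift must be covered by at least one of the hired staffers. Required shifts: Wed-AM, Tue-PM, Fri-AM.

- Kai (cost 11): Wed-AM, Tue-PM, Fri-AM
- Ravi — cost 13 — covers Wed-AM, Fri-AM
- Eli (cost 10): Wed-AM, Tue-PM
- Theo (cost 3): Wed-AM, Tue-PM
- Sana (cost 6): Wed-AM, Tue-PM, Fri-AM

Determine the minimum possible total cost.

6

The greedy cost-per-new-shift heuristic would pick Theo and Sana for 9, but a cheaper cover exists.
Sana alone covers Wed-AM, Tue-PM, Fri-AM — every shift.
Total cost: 6.
No cover costs less than 6.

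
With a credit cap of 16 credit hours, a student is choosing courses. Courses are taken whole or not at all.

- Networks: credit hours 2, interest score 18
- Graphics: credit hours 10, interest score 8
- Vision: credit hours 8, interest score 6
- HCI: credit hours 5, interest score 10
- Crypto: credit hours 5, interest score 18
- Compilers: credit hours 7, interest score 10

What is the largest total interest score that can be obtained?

46

Networks + HCI + Crypto: credit hours 2 + 5 + 5 = 12 ≤ 16, interest score 18 + 10 + 18 = 46.
Networks + Crypto + Compilers: credit hours 2 + 5 + 7 = 14 ≤ 16, interest score 18 + 18 + 10 = 46.
The maximum interest score is 46; one optimal choice is Networks, HCI, and Crypto.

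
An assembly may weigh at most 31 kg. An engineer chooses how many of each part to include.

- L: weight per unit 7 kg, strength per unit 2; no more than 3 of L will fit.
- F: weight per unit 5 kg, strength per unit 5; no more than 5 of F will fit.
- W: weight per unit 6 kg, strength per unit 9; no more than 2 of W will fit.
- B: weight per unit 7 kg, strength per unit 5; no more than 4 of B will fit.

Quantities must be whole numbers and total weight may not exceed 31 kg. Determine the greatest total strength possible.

This is a bounded integer knapsack.
W has the best ratio (9/6); taking only W gives at most 2×9 = 18 (stopped by the supply cap of 2).
Mixing does better — 5×F and 1×W: weight 31 ≤ 31, strength 5·5 + 1·9 = 34.

34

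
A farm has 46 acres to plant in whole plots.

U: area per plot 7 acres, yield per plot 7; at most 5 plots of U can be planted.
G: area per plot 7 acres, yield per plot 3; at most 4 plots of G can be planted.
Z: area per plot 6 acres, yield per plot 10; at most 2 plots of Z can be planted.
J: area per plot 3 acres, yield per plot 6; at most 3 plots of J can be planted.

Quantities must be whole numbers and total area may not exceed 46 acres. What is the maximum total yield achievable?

This is a bounded integer knapsack.
J has the best ratio (6/3); taking only J gives at most 3×6 = 18 (stopped by the supply cap of 3).
Mixing does better — 4×U, 2×Z, and 2×J: area 46 ≤ 46, yield 4·7 + 2·10 + 2·6 = 60.

60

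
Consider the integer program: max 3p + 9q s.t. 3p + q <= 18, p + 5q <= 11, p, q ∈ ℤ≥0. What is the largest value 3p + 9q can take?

24

(p,q)=(5,1): 3·5+1·1=16≤18, 1·5+5·1=10≤11, objective 24.
(p,q)=(4,1): 3·4+1·1=13≤18, 1·4+5·1=9≤11, objective 21.
(p,q)=(6,0): 3·6+1·0=18≤18, 1·6+5·0=6≤11, objective 18.
(p,q)=(5,0): 3·5+1·0=15≤18, 1·5+5·0=5≤11, objective 15.
The best lattice point is (5,1), giving 24.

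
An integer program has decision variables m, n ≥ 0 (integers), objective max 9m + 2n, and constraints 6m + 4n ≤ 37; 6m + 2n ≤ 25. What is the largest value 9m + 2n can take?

36

Relaxing integrality, the LP optimum is 37.50 at (m,n) = (4.17, 0), which is not an integer point.
(m,n)=(4,0) is feasible, giving 36.
(m,n)=(3,1) is feasible, giving 29.
Maximum is 36 at (m,n)=(4,0).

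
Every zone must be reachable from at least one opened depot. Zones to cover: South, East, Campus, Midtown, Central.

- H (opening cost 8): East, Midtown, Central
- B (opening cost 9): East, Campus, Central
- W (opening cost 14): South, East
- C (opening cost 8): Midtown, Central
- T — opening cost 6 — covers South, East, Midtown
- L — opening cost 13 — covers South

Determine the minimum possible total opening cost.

This is a weighted set-cover instance.
Choose B and T: together they cover South, East, Campus, Midtown, Central — every zone.
Total opening cost: 9 + 6 = 15.
No cover costs less than 15.

15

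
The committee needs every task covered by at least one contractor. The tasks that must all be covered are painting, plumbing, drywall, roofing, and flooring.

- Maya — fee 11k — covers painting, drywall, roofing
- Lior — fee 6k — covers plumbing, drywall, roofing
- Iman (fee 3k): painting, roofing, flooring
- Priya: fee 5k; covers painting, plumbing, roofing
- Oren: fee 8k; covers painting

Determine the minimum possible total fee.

This is a weighted set-cover instance.
Choose Lior and Iman: together they cover painting, plumbing, drywall, roofing, flooring — every task.
Total fee: 6 + 3 = 9.

9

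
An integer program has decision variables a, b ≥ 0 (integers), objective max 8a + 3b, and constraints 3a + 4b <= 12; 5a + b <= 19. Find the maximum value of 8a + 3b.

24

Relaxing integrality, the LP optimum is 30.65 at (a,b) = (3.76, 0.176), which is not an integer point.
(a,b)=(3,0): 3·3+4·0=9≤12, 5·3+1·0=15≤19, objective 24.
(a,b)=(2,1): 3·2+4·1=10≤12, 5·2+1·1=11≤19, objective 19.
(a,b)=(2,0): 3·2+4·0=6≤12, 5·2+1·0=10≤19, objective 16.
No feasible integer point exceeds 24.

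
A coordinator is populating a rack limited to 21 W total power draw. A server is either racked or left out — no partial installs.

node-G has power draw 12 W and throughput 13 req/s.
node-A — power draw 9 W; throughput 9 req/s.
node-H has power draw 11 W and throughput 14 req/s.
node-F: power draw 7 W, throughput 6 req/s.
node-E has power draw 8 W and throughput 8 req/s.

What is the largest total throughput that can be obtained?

23

Treat it as a binary knapsack problem.
Allowing fractional choices, the relaxed optimum would be about 24.8, but servers are indivisible.
node-H + node-E: power draw 11 + 8 = 19 ≤ 21, throughput 14 + 8 = 22.
node-A + node-H: power draw 9 + 11 = 20 ≤ 21, throughput 9 + 14 = 23.
Best is node-A and node-H with total throughput 23.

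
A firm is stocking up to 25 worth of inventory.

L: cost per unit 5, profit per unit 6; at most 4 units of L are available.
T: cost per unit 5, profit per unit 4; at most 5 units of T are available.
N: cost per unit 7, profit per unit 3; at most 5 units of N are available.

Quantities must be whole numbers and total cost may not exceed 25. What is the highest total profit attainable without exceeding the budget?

28

Take 4×L and 1×T: cost 25 ≤ 25, profit 4·6 + 1·4 = 28.
L has the best ratio (6/5) and is taken to its limit of 4; remaining capacity is filled optimally with the others.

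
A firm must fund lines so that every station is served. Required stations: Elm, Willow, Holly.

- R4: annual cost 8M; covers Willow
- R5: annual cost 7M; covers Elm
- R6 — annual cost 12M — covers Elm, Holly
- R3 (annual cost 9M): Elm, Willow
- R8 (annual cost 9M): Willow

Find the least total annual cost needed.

The greedy cost-per-new-station heuristic would pick R3 and R6 for 21, but a cheaper cover exists.
Choose R4 and R6: together they cover Elm, Willow, Holly — every station.
Total annual cost: 8 + 12 = 20.
No cover costs less than 20.

20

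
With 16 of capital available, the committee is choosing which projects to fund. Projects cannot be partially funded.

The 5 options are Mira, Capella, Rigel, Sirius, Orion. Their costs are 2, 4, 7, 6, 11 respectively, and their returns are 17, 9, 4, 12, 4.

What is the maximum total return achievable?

38

Allowing fractional choices, the relaxed optimum would be about 40.3, but projects are indivisible.
Mira + Rigel + Sirius: cost 2 + 7 + 6 = 15 ≤ 16, return 17 + 4 + 12 = 33.
Mira + Capella + Sirius: cost 2 + 4 + 6 = 12 ≤ 16, return 17 + 9 + 12 = 38.
Best is Mira, Capella, and Sirius with total return 38.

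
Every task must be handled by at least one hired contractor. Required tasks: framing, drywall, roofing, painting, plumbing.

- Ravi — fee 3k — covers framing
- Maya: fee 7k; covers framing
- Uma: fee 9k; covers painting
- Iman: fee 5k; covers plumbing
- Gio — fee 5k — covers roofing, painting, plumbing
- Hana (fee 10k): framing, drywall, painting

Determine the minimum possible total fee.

This is a weighted set-cover instance.
The greedy cost-per-new-task heuristic would pick Gio, Ravi, and Hana for 18, but a cheaper cover exists.
Choose Gio and Hana: together they cover framing, drywall, roofing, painting, plumbing — every task.
Total fee: 5 + 10 = 15.
No cover costs less than 15.

15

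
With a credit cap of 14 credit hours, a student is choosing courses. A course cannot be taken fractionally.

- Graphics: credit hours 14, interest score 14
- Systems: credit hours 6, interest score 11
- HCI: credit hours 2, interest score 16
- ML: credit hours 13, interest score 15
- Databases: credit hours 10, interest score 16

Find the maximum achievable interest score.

This is a 0-1 knapsack instance.
Take HCI and Databases: credit hours 2 + 10 = 12 ≤ 14, interest score 16 + 16 = 32.
No other feasible combination does better.

32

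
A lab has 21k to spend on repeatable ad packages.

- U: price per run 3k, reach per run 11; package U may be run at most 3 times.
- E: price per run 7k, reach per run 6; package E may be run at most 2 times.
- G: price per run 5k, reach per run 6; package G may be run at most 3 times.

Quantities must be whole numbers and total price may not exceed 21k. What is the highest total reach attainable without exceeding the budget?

45

Take 3×U and 2×G: price 19 ≤ 21, reach 3·11 + 2·6 = 45.
U has the best ratio (11/3) and is taken to its limit of 3; remaining capacity is filled optimally with the others.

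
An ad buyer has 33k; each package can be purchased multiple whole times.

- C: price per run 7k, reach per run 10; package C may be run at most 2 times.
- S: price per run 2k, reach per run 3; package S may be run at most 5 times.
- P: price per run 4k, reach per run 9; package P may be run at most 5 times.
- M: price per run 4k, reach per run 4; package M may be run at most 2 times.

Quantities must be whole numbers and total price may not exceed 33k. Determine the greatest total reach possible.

Take 1×C, 3×S, and 5×P: price 33 ≤ 33, reach 1·10 + 3·3 + 5·9 = 64.
P has the best ratio (9/4) and is taken to its limit of 5; remaining capacity is filled optimally with the others.

64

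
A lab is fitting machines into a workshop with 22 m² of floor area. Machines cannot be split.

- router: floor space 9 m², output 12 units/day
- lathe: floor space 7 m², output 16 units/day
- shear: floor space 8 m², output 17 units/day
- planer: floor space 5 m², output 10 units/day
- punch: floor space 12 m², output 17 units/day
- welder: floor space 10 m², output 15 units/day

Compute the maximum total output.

43

router + shear + planer: floor space 9 + 8 + 5 = 22 ≤ 22, output 12 + 17 + 10 = 39.
lathe + shear + planer: floor space 7 + 8 + 5 = 20 ≤ 22, output 16 + 17 + 10 = 43.
lathe + planer + welder: floor space 7 + 5 + 10 = 22 ≤ 22, output 16 + 10 + 15 = 41.
Best is lathe, shear, and planer with total output 43.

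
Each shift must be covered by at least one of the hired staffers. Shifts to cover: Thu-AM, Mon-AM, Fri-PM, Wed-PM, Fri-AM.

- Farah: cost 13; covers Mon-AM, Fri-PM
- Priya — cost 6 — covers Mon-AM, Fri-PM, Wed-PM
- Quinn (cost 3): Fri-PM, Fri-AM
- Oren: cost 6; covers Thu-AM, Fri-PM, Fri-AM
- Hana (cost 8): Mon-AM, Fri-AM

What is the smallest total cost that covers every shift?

12

The greedy cost-per-new-shift heuristic would pick Quinn, Priya, and Oren for 15, but a cheaper cover exists.
Choose Priya and Oren: together they cover Thu-AM, Mon-AM, Fri-PM, Wed-PM, Fri-AM — every shift.
Total cost: 6 + 6 = 12.
No cover costs less than 12.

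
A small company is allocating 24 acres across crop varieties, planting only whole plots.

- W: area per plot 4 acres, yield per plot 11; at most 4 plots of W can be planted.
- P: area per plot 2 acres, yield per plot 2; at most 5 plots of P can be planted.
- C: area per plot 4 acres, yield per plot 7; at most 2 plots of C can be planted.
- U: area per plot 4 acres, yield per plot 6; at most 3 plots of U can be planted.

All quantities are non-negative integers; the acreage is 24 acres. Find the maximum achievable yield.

58

W has the best ratio (11/4); taking only W gives at most 4×11 = 44 (stopped by the supply cap of 4).
Mixing does better — 4×W and 2×C: area 24 ≤ 24, yield 4·11 + 2·7 = 58.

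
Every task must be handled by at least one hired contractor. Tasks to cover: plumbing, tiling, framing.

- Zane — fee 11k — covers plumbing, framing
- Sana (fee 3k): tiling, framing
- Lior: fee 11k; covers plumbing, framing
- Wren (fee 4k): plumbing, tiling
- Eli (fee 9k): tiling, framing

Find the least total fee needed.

7

Choose Sana and Wren: together they cover plumbing, tiling, framing — every task.
Total fee: 3 + 4 = 7.
No cover costs less than 7.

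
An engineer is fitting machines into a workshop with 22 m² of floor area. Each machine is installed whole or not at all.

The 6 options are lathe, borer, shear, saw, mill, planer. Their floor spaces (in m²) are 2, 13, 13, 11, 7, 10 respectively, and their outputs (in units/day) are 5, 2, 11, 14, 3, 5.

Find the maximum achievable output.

22

Treat it as a binary knapsack problem.
saw + planer: floor space 11 + 10 = 21 ≤ 22, output 14 + 5 = 19.
lathe + saw + mill: floor space 2 + 11 + 7 = 20 ≤ 22, output 5 + 14 + 3 = 22.
lathe + saw: floor space 2 + 11 = 13 ≤ 22, output 5 + 14 = 19.
Best is lathe, saw, and mill with total output 22.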